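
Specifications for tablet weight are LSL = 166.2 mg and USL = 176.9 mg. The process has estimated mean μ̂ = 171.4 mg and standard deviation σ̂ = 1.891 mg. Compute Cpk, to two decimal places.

0.92

Cpu = (USL − μ̂) / (3σ̂) = (176.9 − 171.4) / (3 × 1.891) = 0.9695; Cpl = (μ̂ − LSL) / (3σ̂) = (171.4 − 166.2) / (3 × 1.891) = 0.9166; Cpk = min(Cpu, Cpl) = 0.9166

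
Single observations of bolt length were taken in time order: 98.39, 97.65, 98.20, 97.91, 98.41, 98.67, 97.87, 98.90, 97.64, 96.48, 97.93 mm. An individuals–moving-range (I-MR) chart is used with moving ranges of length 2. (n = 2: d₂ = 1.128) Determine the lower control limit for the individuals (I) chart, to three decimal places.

95.866

X̄ = (98.39 + 97.65 + 98.20 + 97.91 + 98.41 + 98.67 + 97.87 + 98.90 + 97.64 + 96.48 + 97.93) / 11 = 98.0045
Moving ranges: 0.74, 0.55, 0.29, 0.50, 0.26, 0.80, 1.03, 1.26, 1.16, 1.45; M̄R̄ = 8.0400 / 10 = 0.8040
LCL = X̄ − 3·M̄R̄/d₂ = 98.0045 − 3 × 0.8040 / 1.128 = 95.8662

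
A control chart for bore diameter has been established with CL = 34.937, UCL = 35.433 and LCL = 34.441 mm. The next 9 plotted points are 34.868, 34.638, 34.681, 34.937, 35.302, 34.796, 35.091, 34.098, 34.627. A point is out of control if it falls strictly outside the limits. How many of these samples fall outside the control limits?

1

Compare each point to [34.441, 35.433]: sample 8 = 34.098 < LCL.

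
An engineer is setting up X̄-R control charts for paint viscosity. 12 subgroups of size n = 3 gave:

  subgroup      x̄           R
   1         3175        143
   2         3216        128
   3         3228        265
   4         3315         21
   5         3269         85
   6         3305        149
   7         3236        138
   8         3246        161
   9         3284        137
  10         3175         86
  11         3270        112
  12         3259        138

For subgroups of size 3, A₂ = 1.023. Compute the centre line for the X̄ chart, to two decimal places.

X̄̄ = (3175 + 3216 + 3228 + 3315 + 3269 + 3305 + 3236 + 3246 + 3284 + 3175 + 3270 + 3259) / 12 = 38978.0000 / 12 = 3248.1667
CL = X̄̄ = 3248.1667

3248.17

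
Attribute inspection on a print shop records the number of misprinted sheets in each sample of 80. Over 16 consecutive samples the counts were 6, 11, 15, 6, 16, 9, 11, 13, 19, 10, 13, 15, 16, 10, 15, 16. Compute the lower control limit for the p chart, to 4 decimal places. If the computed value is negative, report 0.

0.0350

p̄ = Σdᵢ / (k·n) = 201 / (16 × 80) = 0.15703
LCL = p̄ − 3·√(p̄(1−p̄)/n) = 0.15703 − 3 × 0.04068 = 0.03500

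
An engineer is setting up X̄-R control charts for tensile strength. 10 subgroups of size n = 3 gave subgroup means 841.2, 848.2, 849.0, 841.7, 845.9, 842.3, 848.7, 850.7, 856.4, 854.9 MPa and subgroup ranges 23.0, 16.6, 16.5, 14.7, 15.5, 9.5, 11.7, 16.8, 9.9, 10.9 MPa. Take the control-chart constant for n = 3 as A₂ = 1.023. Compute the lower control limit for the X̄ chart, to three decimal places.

833.056

X̄̄ = (841.2 + 848.2 + 849.0 + 841.7 + 845.9 + 842.3 + 848.7 + 850.7 + 856.4 + 854.9) / 10 = 8479.0000 / 10 = 847.9000
R̄ = (23.0 + 16.6 + 16.5 + 14.7 + 15.5 + 9.5 + 11.7 + 16.8 + 9.9 + 10.9) / 10 = 145.1000 / 10 = 14.5100
LCL = X̄̄ − A₂·R̄ = 847.9000 − 1.023 × 14.5100 = 833.0563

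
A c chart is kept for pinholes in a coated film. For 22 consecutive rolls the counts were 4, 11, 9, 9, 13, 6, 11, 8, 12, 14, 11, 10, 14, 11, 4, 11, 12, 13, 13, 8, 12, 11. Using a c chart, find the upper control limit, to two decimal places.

19.95

c̄ = (4 + 11 + 9 + 9 + 13 + 6 + 11 + 8 + 12 + 14 + 11 + 10 + 14 + 11 + 4 + 11 + 12 + 13 + 13 + 8 + 12 + 11) / 22 = 227 / 22 = 10.3182
UCL = c̄ + 3√c̄ = 10.3182 + 3 × √10.3182 = 10.3182 + 3 × 3.2122 = 19.9548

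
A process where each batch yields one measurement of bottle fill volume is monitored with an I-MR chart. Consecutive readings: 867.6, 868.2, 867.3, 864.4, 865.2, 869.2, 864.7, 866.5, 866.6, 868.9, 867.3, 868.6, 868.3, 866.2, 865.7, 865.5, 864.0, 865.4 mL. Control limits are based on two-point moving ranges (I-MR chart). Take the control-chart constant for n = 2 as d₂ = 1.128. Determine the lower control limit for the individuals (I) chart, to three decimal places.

X̄ = (867.6 + 868.2 + 867.3 + 864.4 + 865.2 + 869.2 + 864.7 + 866.5 + 866.6 + 868.9 + 867.3 + 868.6 + 868.3 + 866.2 + 865.7 + 865.5 + 864.0 + 865.4) / 18 = 866.6444
Moving ranges: 0.6, 0.9, 2.9, 0.8, 4.0, 4.5, 1.8, 0.1, 2.3, 1.6, 1.3, 0.3, 2.1, 0.5, 0.2, 1.5, 1.4; M̄R̄ = 26.8000 / 17 = 1.5765
LCL = X̄ − 3·M̄R̄/d₂ = 866.6444 − 3 × 1.5765 / 1.128 = 862.4517

862.452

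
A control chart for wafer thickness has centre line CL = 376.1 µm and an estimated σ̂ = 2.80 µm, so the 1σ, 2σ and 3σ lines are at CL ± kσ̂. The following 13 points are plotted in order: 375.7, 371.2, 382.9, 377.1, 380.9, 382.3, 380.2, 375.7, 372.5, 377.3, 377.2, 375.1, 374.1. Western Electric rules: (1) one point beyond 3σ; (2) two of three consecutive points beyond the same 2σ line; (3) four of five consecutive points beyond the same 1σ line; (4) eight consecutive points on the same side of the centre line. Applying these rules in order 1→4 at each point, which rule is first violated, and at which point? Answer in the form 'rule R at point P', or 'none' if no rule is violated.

Zone of each point (C = within 1σ̂, B = 1σ̂–2σ̂, A = 2σ̂–3σ̂, * = beyond 3σ̂; sign = side of CL): 1:-C, 2:-B, 3:+A, 4:+C, 5:+B, 6:+A, 7:+B, 8:-C, 9:-B, 10:+C, 11:+C, 12:-C, 13:-C
Rule 3 (four of five consecutive points beyond the same 1σ limit) is satisfied at point 7.

rule 3 at point 7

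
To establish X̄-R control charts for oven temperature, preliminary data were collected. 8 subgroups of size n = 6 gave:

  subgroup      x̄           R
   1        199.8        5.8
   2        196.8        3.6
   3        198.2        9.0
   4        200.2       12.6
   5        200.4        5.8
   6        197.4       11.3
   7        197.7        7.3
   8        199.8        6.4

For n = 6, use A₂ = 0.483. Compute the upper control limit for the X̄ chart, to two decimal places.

202.52

X̄̄ = (199.8 + 196.8 + 198.2 + 200.2 + 200.4 + 197.4 + 197.7 + 199.8) / 8 = 1590.3000 / 8 = 198.7875
R̄ = (5.8 + 3.6 + 9.0 + 12.6 + 5.8 + 11.3 + 7.3 + 6.4) / 8 = 61.8000 / 8 = 7.7250
UCL = X̄̄ + A₂·R̄ = 198.7875 + 0.483 × 7.7250 = 202.5187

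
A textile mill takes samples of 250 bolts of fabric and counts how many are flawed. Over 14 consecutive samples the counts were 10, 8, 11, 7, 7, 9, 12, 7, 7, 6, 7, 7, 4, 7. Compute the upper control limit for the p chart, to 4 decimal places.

p̄ = Σdᵢ / (k·n) = 109 / (14 × 250) = 0.03114
UCL = p̄ + 3·√(p̄(1−p̄)/n) = 0.03114 + 3 × √(0.03114×0.96886/250) = 0.03114 + 3 × 0.01099 = 0.06410

0.0641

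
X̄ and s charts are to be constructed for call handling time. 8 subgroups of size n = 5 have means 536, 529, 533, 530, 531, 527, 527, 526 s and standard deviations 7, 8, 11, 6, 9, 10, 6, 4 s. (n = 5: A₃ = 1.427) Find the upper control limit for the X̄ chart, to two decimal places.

X̄̄ = (536 + 529 + 533 + 530 + 531 + 527 + 527 + 526) / 8 = 529.8750
s̄ = (7 + 8 + 11 + 6 + 9 + 10 + 6 + 4) / 8 = 7.6250
UCL = X̄̄ + A₃·s̄ = 529.8750 + 1.427 × 7.6250 = 540.7559

540.76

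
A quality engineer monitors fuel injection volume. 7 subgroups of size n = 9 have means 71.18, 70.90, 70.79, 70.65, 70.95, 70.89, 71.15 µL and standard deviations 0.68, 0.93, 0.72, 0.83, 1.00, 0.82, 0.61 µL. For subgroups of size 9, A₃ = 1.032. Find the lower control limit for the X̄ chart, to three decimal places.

70.106

X̄̄ = (71.18 + 70.90 + 70.79 + 70.65 + 70.95 + 70.89 + 71.15) / 7 = 70.9300
s̄ = (0.68 + 0.93 + 0.72 + 0.83 + 1.00 + 0.82 + 0.61) / 7 = 0.7986
LCL = X̄̄ − A₃·s̄ = 70.9300 − 1.032 × 0.7986 = 70.1059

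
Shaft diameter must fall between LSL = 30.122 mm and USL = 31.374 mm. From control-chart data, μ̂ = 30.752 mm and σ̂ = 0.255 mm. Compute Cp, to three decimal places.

0.818

Cp = (USL − LSL) / (6σ̂) = (31.374 − 30.122) / (6 × 0.255) = 1.2520 / 1.5300 = 0.8183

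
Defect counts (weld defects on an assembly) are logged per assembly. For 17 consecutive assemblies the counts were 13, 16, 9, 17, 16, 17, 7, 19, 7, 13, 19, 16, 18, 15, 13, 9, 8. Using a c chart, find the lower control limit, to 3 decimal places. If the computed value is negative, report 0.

c̄ = (13 + 16 + 9 + 17 + 16 + 17 + 7 + 19 + 7 + 13 + 19 + 16 + 18 + 15 + 13 + 9 + 8) / 17 = 232 / 17 = 13.6471
LCL = c̄ − 3√c̄ = 13.6471 − 3 × 3.6942 = 2.5645

2.564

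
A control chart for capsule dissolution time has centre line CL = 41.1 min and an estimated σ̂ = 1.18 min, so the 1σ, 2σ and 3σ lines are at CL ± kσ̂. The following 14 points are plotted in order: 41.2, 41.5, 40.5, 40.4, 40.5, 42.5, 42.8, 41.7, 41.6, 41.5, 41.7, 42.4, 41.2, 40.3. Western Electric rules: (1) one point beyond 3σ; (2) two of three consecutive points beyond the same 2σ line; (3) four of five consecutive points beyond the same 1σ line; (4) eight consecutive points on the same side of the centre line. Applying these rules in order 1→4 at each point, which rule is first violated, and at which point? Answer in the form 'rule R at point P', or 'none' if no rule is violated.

rule 4 at point 13

Zone of each point (C = within 1σ̂, B = 1σ̂–2σ̂, A = 2σ̂–3σ̂, * = beyond 3σ̂; sign = side of CL): 1:+C, 2:+C, 3:-C, 4:-C, 5:-C, 6:+B, 7:+B, 8:+C, 9:+C, 10:+C, 11:+C, 12:+B, 13:+C, 14:-C
Rule 4 (eight consecutive points on the same side of the centre line) is satisfied at point 13.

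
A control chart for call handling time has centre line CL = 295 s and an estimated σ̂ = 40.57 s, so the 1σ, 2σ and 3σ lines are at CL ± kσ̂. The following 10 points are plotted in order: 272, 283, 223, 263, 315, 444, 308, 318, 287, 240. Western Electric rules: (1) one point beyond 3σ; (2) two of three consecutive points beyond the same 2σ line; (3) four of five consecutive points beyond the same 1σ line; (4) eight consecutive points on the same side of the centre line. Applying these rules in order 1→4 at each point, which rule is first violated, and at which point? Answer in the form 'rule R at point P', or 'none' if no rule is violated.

rule 1 at point 6

Zone of each point (C = within 1σ̂, B = 1σ̂–2σ̂, A = 2σ̂–3σ̂, * = beyond 3σ̂; sign = side of CL): 1:-C, 2:-C, 3:-B, 4:-C, 5:+C, 6:+*, 7:+C, 8:+C, 9:-C, 10:-B
Rule 1 (one point beyond the 3σ limits) is satisfied at point 6.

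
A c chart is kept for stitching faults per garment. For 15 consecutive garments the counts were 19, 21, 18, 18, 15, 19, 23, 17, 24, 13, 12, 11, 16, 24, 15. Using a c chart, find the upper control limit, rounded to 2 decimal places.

30.28

c̄ = (19 + 21 + 18 + 18 + 15 + 19 + 23 + 17 + 24 + 13 + 12 + 11 + 16 + 24 + 15) / 15 = 265 / 15 = 17.6667
UCL = c̄ + 3√c̄ = 17.6667 + 3 × √17.6667 = 17.6667 + 3 × 4.2032 = 30.2762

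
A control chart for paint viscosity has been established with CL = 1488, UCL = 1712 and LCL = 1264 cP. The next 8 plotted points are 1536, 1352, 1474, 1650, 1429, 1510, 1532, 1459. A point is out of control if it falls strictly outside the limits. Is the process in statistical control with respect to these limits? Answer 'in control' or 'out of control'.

All 8 points lie within [1264, 1712].

in control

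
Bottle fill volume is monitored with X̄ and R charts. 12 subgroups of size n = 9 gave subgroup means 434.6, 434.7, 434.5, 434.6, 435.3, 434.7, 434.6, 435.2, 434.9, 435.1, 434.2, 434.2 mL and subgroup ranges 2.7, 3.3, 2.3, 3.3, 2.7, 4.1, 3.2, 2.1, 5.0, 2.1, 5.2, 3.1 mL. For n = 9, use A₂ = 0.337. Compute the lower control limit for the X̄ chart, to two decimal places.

X̄̄ = (434.6 + 434.7 + 434.5 + 434.6 + 435.3 + 434.7 + 434.6 + 435.2 + 434.9 + 435.1 + 434.2 + 434.2) / 12 = 5216.6000 / 12 = 434.7167
R̄ = (2.7 + 3.3 + 2.3 + 3.3 + 2.7 + 4.1 + 3.2 + 2.1 + 5.0 + 2.1 + 5.2 + 3.1) / 12 = 39.1000 / 12 = 3.2583
LCL = X̄̄ − A₂·R̄ = 434.7167 − 0.337 × 3.2583 = 433.6186

433.62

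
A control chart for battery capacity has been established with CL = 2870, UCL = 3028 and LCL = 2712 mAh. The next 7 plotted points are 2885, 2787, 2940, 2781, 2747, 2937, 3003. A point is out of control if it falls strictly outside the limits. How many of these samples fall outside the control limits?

0

All 7 points lie within [2712, 3028].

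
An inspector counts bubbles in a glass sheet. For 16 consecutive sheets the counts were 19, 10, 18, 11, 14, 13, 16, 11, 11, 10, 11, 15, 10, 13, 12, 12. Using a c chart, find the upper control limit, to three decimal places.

c̄ = (19 + 10 + 18 + 11 + 14 + 13 + 16 + 11 + 11 + 10 + 11 + 15 + 10 + 13 + 12 + 12) / 16 = 206 / 16 = 12.8750
UCL = c̄ + 3√c̄ = 12.8750 + 3 × √12.8750 = 12.8750 + 3 × 3.5882 = 23.6395

23.640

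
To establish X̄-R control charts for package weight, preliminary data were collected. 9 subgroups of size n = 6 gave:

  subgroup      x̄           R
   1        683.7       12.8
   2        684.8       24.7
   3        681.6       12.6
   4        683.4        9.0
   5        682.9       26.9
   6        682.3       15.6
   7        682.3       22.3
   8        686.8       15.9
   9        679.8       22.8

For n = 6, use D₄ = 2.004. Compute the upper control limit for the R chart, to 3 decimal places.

R̄ = (12.8 + 24.7 + 12.6 + 9.0 + 26.9 + 15.6 + 22.3 + 15.9 + 22.8) / 9 = 162.6000 / 9 = 18.0667
UCL_R = D₄·R̄ = 2.004 × 18.0667 = 36.2056

36.206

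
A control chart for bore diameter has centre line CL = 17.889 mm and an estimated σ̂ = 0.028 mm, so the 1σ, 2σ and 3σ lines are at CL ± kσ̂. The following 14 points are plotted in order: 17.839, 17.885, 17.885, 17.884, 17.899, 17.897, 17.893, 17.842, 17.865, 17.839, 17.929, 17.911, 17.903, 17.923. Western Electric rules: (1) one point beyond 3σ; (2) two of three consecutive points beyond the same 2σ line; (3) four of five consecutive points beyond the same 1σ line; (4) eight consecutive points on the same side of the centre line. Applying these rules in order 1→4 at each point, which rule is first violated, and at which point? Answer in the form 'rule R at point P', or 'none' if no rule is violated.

none

Zone of each point (C = within 1σ̂, B = 1σ̂–2σ̂, A = 2σ̂–3σ̂, * = beyond 3σ̂; sign = side of CL): 1:-B, 2:-C, 3:-C, 4:-C, 5:+C, 6:+C, 7:+C, 8:-B, 9:-C, 10:-B, 11:+B, 12:+C, 13:+C, 14:+B
No rule fires across all 14 points.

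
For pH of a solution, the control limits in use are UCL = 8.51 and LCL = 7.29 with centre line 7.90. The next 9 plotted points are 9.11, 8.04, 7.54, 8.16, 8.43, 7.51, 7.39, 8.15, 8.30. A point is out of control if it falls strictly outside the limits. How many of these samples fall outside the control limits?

1

Compare each point to [7.29, 8.51]: sample 1 = 9.11 > UCL.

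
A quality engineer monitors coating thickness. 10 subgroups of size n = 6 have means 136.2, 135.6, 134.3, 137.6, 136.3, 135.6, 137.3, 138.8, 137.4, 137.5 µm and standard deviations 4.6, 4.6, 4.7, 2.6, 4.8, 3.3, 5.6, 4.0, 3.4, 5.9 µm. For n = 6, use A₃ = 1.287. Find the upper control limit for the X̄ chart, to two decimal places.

X̄̄ = (136.2 + 135.6 + 134.3 + 137.6 + 136.3 + 135.6 + 137.3 + 138.8 + 137.4 + 137.5) / 10 = 136.6600
s̄ = (4.6 + 4.6 + 4.7 + 2.6 + 4.8 + 3.3 + 5.6 + 4.0 + 3.4 + 5.9) / 10 = 4.3500
UCL = X̄̄ + A₃·s̄ = 136.6600 + 1.287 × 4.3500 = 142.2584

142.26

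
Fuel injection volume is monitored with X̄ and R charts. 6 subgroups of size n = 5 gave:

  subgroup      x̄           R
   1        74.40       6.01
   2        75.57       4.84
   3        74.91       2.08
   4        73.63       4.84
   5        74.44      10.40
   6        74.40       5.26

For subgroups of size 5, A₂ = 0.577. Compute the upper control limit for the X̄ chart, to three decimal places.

77.773

X̄̄ = (74.40 + 75.57 + 74.91 + 73.63 + 74.44 + 74.40) / 6 = 447.3500 / 6 = 74.5583
R̄ = (6.01 + 4.84 + 2.08 + 4.84 + 10.40 + 5.26) / 6 = 33.4300 / 6 = 5.5717
UCL = X̄̄ + A₂·R̄ = 74.5583 + 0.577 × 5.5717 = 77.7732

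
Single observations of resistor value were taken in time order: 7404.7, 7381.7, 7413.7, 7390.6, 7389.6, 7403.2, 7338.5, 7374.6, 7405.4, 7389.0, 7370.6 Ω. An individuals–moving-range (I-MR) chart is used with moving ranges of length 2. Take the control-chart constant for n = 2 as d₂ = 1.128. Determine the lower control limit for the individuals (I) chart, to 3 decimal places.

7318.509

X̄ = (7404.7 + 7381.7 + 7413.7 + 7390.6 + 7389.6 + 7403.2 + 7338.5 + 7374.6 + 7405.4 + 7389.0 + 7370.6) / 11 = 7387.4182
Moving ranges: 23.0, 32.0, 23.1, 1.0, 13.6, 64.7, 36.1, 30.8, 16.4, 18.4; M̄R̄ = 259.1000 / 10 = 25.9100
LCL = X̄ − 3·M̄R̄/d₂ = 7387.4182 − 3 × 25.9100 / 1.128 = 7318.5086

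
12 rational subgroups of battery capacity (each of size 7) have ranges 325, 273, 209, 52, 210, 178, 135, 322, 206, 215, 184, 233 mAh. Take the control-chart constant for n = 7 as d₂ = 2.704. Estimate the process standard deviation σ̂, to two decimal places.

78.34

R̄ = (325 + 273 + 209 + 52 + 210 + 178 + 135 + 322 + 206 + 215 + 184 + 233) / 12 = 211.8333
σ̂ = R̄ / d₂ = 211.8333 / 2.704 = 78.3407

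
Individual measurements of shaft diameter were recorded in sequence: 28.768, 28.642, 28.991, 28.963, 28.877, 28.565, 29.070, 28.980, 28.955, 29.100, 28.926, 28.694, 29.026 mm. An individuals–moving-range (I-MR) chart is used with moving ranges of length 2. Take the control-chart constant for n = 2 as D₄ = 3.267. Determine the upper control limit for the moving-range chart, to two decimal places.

Moving ranges: 0.126, 0.349, 0.028, 0.086, 0.312, 0.505, 0.090, 0.025, 0.145, 0.174, 0.232, 0.332; M̄R̄ = 2.4040 / 12 = 0.2003
UCL_MR = D₄·M̄R̄ = 3.267 × 0.2003 = 0.6545

0.65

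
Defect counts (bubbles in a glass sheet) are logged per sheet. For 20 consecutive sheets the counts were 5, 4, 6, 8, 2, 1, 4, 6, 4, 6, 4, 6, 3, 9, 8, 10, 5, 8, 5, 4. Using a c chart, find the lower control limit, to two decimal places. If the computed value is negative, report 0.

0.00

c̄ = (5 + 4 + 6 + 8 + 2 + 1 + 4 + 6 + 4 + 6 + 4 + 6 + 3 + 9 + 8 + 10 + 5 + 8 + 5 + 4) / 20 = 108 / 20 = 5.4000
LCL = c̄ − 3√c̄ = 5.4000 − 3 × 2.3238 = -1.5714 → 0 (cannot be negative)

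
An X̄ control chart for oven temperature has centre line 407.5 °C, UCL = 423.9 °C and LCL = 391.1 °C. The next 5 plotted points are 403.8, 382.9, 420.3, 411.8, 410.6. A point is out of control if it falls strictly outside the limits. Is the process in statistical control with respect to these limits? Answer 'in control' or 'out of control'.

Compare each point to [391.1, 423.9]: sample 2 = 382.9 < LCL.

out of control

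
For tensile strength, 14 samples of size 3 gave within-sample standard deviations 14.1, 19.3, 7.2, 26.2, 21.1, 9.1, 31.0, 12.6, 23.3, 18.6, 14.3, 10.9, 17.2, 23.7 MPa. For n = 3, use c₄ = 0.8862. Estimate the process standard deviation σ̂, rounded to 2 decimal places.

20.04

s̄ = (14.1 + 19.3 + 7.2 + 26.2 + 21.1 + 9.1 + 31.0 + 12.6 + 23.3 + 18.6 + 14.3 + 10.9 + 17.2 + 23.7) / 14 = 17.7571
σ̂ = s̄ / c₄ = 17.7571 / 0.8862 = 20.0374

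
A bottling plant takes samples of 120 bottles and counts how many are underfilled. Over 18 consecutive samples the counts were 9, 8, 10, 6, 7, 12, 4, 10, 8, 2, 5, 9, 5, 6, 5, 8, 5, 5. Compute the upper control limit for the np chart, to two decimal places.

p̄ = Σdᵢ / (k·n) = 124 / (18 × 120) = 0.05741
UCL = np̄ + 3·√(np̄(1−p̄)) = 6.8889 + 3 × √(6.8889×0.94259) = 6.8889 + 3 × 2.5482 = 14.5335

14.53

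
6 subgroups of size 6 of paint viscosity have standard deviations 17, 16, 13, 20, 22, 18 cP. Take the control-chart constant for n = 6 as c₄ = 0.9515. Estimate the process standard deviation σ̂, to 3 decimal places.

s̄ = (17 + 16 + 13 + 20 + 22 + 18) / 6 = 17.6667
σ̂ = s̄ / c₄ = 17.6667 / 0.9515 = 18.5672

18.567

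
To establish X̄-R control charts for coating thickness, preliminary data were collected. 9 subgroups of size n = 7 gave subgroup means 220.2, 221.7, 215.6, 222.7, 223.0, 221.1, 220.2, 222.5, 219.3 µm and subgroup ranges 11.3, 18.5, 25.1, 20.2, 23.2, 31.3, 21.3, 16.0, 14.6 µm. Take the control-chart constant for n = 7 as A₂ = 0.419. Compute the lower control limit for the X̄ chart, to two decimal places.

X̄̄ = (220.2 + 221.7 + 215.6 + 222.7 + 223.0 + 221.1 + 220.2 + 222.5 + 219.3) / 9 = 1986.3000 / 9 = 220.7000
R̄ = (11.3 + 18.5 + 25.1 + 20.2 + 23.2 + 31.3 + 21.3 + 16.0 + 14.6) / 9 = 181.5000 / 9 = 20.1667
LCL = X̄̄ − A₂·R̄ = 220.7000 − 0.419 × 20.1667 = 212.2502

212.25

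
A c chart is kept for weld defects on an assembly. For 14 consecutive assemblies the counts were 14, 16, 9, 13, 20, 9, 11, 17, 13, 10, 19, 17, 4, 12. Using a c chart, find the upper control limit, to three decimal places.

24.019

c̄ = (14 + 16 + 9 + 13 + 20 + 9 + 11 + 17 + 13 + 10 + 19 + 17 + 4 + 12) / 14 = 184 / 14 = 13.1429
UCL = c̄ + 3√c̄ = 13.1429 + 3 × √13.1429 = 13.1429 + 3 × 3.6253 = 24.0188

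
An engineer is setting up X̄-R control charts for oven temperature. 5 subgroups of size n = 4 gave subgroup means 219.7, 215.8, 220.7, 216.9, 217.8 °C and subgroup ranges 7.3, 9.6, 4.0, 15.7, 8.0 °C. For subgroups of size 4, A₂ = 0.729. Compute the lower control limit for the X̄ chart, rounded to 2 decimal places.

X̄̄ = (219.7 + 215.8 + 220.7 + 216.9 + 217.8) / 5 = 1090.9000 / 5 = 218.1800
R̄ = (7.3 + 9.6 + 4.0 + 15.7 + 8.0) / 5 = 44.6000 / 5 = 8.9200
LCL = X̄̄ − A₂·R̄ = 218.1800 − 0.729 × 8.9200 = 211.6773

211.68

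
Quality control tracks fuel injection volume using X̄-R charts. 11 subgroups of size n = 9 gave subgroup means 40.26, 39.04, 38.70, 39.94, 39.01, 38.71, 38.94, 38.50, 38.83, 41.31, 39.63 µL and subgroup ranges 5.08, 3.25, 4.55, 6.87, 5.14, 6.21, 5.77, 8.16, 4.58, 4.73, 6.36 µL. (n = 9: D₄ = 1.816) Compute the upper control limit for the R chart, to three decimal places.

10.021

R̄ = (5.08 + 3.25 + 4.55 + 6.87 + 5.14 + 6.21 + 5.77 + 8.16 + 4.58 + 4.73 + 6.36) / 11 = 60.7000 / 11 = 5.5182
UCL_R = D₄·R̄ = 1.816 × 5.5182 = 10.0210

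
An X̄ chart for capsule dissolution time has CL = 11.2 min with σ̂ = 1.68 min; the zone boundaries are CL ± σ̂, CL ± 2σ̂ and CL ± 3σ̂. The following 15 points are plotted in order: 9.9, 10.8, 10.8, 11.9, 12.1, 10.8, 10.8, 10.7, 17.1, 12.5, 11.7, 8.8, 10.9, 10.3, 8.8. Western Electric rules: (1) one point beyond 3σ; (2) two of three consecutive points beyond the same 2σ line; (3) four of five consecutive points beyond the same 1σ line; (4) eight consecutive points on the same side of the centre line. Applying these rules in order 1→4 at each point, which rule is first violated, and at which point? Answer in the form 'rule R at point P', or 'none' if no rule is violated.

Zone of each point (C = within 1σ̂, B = 1σ̂–2σ̂, A = 2σ̂–3σ̂, * = beyond 3σ̂; sign = side of CL): 1:-C, 2:-C, 3:-C, 4:+C, 5:+C, 6:-C, 7:-C, 8:-C, 9:+*, 10:+C, 11:+C, 12:-B, 13:-C, 14:-C, 15:-B
Rule 1 (one point beyond the 3σ limits) is satisfied at point 9.

rule 1 at point 9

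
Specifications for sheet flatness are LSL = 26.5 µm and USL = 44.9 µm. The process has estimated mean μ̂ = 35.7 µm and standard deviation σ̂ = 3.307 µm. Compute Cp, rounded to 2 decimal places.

0.93

Cp = (USL − LSL) / (6σ̂) = (44.9 − 26.5) / (6 × 3.307) = 18.4000 / 19.8420 = 0.9273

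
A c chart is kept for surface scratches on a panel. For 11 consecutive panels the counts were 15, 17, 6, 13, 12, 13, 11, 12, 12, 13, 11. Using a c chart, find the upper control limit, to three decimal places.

c̄ = (15 + 17 + 6 + 13 + 12 + 13 + 11 + 12 + 12 + 13 + 11) / 11 = 135 / 11 = 12.2727
UCL = c̄ + 3√c̄ = 12.2727 + 3 × √12.2727 = 12.2727 + 3 × 3.5032 = 22.7825

22.782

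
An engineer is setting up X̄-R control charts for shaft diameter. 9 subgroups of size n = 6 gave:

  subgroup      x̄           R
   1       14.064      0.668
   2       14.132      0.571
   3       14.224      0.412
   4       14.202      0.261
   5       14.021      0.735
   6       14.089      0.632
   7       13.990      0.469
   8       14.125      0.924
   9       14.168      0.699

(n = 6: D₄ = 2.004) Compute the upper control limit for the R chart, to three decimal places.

R̄ = (0.668 + 0.571 + 0.412 + 0.261 + 0.735 + 0.632 + 0.469 + 0.924 + 0.699) / 9 = 5.3710 / 9 = 0.5968
UCL_R = D₄·R̄ = 2.004 × 0.5968 = 1.1959

1.196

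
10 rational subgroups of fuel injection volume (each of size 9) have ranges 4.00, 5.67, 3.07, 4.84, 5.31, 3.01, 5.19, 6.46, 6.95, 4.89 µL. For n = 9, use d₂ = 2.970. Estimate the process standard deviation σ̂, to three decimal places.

1.663

R̄ = (4.00 + 5.67 + 3.07 + 4.84 + 5.31 + 3.01 + 5.19 + 6.46 + 6.95 + 4.89) / 10 = 4.9390
σ̂ = R̄ / d₂ = 4.9390 / 2.970 = 1.6630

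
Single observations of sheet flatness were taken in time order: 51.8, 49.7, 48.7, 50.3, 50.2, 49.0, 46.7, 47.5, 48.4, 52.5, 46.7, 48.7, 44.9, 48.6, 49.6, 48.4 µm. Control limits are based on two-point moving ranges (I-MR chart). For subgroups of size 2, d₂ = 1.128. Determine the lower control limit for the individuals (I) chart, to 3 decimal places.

43.253

X̄ = (51.8 + 49.7 + 48.7 + 50.3 + 50.2 + 49.0 + 46.7 + 47.5 + 48.4 + 52.5 + 46.7 + 48.7 + 44.9 + 48.6 + 49.6 + 48.4) / 16 = 48.8563
Moving ranges: 2.1, 1.0, 1.6, 0.1, 1.2, 2.3, 0.8, 0.9, 4.1, 5.8, 2.0, 3.8, 3.7, 1.0, 1.2; M̄R̄ = 31.6000 / 15 = 2.1067
LCL = X̄ − 3·M̄R̄/d₂ = 48.8563 − 3 × 2.1067 / 1.128 = 43.2534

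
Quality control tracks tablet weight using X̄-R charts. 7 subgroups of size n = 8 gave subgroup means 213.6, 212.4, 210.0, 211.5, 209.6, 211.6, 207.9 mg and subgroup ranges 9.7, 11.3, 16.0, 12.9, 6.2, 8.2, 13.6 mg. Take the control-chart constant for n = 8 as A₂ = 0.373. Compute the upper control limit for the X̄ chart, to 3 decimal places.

215.094

X̄̄ = (213.6 + 212.4 + 210.0 + 211.5 + 209.6 + 211.6 + 207.9) / 7 = 1476.6000 / 7 = 210.9429
R̄ = (9.7 + 11.3 + 16.0 + 12.9 + 6.2 + 8.2 + 13.6) / 7 = 77.9000 / 7 = 11.1286
UCL = X̄̄ + A₂·R̄ = 210.9429 + 0.373 × 11.1286 = 215.0938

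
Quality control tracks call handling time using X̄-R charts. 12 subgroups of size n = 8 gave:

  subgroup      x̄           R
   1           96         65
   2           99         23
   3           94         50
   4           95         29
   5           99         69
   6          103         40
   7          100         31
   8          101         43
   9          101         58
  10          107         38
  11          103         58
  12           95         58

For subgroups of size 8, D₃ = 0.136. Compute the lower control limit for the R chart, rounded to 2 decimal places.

R̄ = (65 + 23 + 50 + 29 + 69 + 40 + 31 + 43 + 58 + 38 + 58 + 58) / 12 = 562.0000 / 12 = 46.8333
LCL_R = D₃·R̄ = 0.136 × 46.8333 = 6.3693

6.37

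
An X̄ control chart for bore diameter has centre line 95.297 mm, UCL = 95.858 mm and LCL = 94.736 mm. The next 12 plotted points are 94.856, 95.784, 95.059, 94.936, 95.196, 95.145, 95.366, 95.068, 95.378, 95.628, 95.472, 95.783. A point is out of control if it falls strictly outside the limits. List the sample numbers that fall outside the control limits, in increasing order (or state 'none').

none

All 12 points lie within [94.736, 95.858].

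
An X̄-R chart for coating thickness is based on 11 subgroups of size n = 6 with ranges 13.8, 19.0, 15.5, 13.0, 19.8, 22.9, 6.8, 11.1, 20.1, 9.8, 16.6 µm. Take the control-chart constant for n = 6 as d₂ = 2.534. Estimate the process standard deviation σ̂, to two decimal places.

6.04

R̄ = (13.8 + 19.0 + 15.5 + 13.0 + 19.8 + 22.9 + 6.8 + 11.1 + 20.1 + 9.8 + 16.6) / 11 = 15.3091
σ̂ = R̄ / d₂ = 15.3091 / 2.534 = 6.0415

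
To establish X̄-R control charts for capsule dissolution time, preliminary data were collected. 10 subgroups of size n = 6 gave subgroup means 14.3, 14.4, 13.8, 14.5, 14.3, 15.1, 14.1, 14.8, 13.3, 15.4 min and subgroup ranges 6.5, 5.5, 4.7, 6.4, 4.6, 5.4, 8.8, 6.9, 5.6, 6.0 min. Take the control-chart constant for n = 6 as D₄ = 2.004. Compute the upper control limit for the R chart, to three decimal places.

R̄ = (6.5 + 5.5 + 4.7 + 6.4 + 4.6 + 5.4 + 8.8 + 6.9 + 5.6 + 6.0) / 10 = 60.4000 / 10 = 6.0400
UCL_R = D₄·R̄ = 2.004 × 6.0400 = 12.1042

12.104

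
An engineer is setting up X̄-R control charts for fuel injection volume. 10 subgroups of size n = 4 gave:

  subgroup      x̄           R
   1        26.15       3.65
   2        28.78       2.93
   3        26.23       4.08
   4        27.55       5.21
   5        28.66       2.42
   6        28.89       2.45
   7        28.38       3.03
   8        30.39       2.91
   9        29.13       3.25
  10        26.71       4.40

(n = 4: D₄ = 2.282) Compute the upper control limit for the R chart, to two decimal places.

7.83

R̄ = (3.65 + 2.93 + 4.08 + 5.21 + 2.42 + 2.45 + 3.03 + 2.91 + 3.25 + 4.40) / 10 = 34.3300 / 10 = 3.4330
UCL_R = D₄·R̄ = 2.282 × 3.4330 = 7.8341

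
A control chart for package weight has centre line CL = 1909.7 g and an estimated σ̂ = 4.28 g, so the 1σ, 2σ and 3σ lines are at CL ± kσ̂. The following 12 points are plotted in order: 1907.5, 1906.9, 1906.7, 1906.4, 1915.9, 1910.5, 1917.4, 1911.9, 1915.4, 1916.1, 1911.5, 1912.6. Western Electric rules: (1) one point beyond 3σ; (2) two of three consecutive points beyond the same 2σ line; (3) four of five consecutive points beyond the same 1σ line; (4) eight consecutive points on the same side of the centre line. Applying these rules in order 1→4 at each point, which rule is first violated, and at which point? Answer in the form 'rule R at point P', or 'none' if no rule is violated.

rule 4 at point 12

Zone of each point (C = within 1σ̂, B = 1σ̂–2σ̂, A = 2σ̂–3σ̂, * = beyond 3σ̂; sign = side of CL): 1:-C, 2:-C, 3:-C, 4:-C, 5:+B, 6:+C, 7:+B, 8:+C, 9:+B, 10:+B, 11:+C, 12:+C
Rule 4 (eight consecutive points on the same side of the centre line) is satisfied at point 12.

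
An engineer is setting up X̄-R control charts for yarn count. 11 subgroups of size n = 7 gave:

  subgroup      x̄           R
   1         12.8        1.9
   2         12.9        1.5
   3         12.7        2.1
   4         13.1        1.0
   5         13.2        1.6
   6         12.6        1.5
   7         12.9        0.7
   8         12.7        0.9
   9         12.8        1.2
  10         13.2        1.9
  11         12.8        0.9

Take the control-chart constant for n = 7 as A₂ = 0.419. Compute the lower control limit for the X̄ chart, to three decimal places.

12.303

X̄̄ = (12.8 + 12.9 + 12.7 + 13.1 + 13.2 + 12.6 + 12.9 + 12.7 + 12.8 + 13.2 + 12.8) / 11 = 141.7000 / 11 = 12.8818
R̄ = (1.9 + 1.5 + 2.1 + 1.0 + 1.6 + 1.5 + 0.7 + 0.9 + 1.2 + 1.9 + 0.9) / 11 = 15.2000 / 11 = 1.3818
LCL = X̄̄ − A₂·R̄ = 12.8818 − 0.419 × 1.3818 = 12.3028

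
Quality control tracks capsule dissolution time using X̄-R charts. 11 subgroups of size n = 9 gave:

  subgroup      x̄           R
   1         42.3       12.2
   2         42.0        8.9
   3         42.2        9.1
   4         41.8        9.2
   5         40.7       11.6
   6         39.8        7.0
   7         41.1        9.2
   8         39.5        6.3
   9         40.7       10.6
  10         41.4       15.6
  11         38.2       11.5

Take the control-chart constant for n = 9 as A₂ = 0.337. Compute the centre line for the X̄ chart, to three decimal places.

40.882

X̄̄ = (42.3 + 42.0 + 42.2 + 41.8 + 40.7 + 39.8 + 41.1 + 39.5 + 40.7 + 41.4 + 38.2) / 11 = 449.7000 / 11 = 40.8818
CL = X̄̄ = 40.8818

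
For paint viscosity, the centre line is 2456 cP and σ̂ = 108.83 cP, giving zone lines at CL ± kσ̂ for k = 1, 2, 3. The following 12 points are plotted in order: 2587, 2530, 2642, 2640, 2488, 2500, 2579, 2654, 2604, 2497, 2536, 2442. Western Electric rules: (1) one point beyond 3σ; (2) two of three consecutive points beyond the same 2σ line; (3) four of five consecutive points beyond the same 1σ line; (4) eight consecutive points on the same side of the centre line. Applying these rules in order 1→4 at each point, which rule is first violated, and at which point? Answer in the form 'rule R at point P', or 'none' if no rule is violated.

Zone of each point (C = within 1σ̂, B = 1σ̂–2σ̂, A = 2σ̂–3σ̂, * = beyond 3σ̂; sign = side of CL): 1:+B, 2:+C, 3:+B, 4:+B, 5:+C, 6:+C, 7:+B, 8:+B, 9:+B, 10:+C, 11:+C, 12:-C
Rule 4 (eight consecutive points on the same side of the centre line) is satisfied at point 8.

rule 4 at point 8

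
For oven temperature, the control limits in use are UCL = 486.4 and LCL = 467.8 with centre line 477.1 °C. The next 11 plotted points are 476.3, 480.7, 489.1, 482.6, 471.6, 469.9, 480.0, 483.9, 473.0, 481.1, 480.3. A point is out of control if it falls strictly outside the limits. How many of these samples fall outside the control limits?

Compare each point to [467.8, 486.4]: sample 3 = 489.1 > UCL.

1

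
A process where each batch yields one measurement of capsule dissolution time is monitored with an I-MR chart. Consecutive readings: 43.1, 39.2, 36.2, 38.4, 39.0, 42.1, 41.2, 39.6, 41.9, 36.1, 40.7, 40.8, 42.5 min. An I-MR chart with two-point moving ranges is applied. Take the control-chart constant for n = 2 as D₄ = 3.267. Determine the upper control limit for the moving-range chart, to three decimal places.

Moving ranges: 3.9, 3.0, 2.2, 0.6, 3.1, 0.9, 1.6, 2.3, 5.8, 4.6, 0.1, 1.7; M̄R̄ = 29.8000 / 12 = 2.4833
UCL_MR = D₄·M̄R̄ = 3.267 × 2.4833 = 8.1130

8.113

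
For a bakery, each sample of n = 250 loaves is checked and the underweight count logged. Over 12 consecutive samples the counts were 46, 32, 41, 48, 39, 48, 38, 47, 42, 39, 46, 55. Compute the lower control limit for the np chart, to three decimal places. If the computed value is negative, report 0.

p̄ = Σdᵢ / (k·n) = 521 / (12 × 250) = 0.17367
LCL = np̄ − 3·√(np̄(1−p̄)) = 43.4167 − 3 × 5.9897 = 25.4475

25.448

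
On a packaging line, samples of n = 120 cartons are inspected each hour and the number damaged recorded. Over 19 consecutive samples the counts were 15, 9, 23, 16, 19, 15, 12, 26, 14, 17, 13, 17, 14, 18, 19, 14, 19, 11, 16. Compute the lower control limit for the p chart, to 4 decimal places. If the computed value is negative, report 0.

0.0412

p̄ = Σdᵢ / (k·n) = 307 / (19 × 120) = 0.13465
LCL = p̄ − 3·√(p̄(1−p̄)/n) = 0.13465 − 3 × 0.03116 = 0.04117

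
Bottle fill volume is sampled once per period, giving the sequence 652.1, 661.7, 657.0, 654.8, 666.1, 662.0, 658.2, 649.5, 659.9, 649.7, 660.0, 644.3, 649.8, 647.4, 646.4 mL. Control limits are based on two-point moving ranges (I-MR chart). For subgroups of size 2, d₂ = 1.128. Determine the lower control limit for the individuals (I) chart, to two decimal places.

X̄ = (652.1 + 661.7 + 657.0 + 654.8 + 666.1 + 662.0 + 658.2 + 649.5 + 659.9 + 649.7 + 660.0 + 644.3 + 649.8 + 647.4 + 646.4) / 15 = 654.5933
Moving ranges: 9.6, 4.7, 2.2, 11.3, 4.1, 3.8, 8.7, 10.4, 10.2, 10.3, 15.7, 5.5, 2.4, 1.0; M̄R̄ = 99.9000 / 14 = 7.1357
LCL = X̄ − 3·M̄R̄/d₂ = 654.5933 − 3 × 7.1357 / 1.128 = 635.6154

635.62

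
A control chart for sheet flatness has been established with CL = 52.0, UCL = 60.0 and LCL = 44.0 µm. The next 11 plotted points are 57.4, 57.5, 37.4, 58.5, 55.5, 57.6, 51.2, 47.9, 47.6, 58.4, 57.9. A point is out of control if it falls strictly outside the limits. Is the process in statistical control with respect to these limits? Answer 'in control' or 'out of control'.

Compare each point to [44.0, 60.0]: sample 3 = 37.4 < LCL.

out of control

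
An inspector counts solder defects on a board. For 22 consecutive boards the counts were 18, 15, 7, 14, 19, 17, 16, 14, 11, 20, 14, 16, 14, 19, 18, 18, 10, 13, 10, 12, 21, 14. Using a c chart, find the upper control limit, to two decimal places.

26.62

c̄ = (18 + 15 + 7 + 14 + 19 + 17 + 16 + 14 + 11 + 20 + 14 + 16 + 14 + 19 + 18 + 18 + 10 + 13 + 10 + 12 + 21 + 14) / 22 = 330 / 22 = 15.0000
UCL = c̄ + 3√c̄ = 15.0000 + 3 × √15.0000 = 15.0000 + 3 × 3.8730 = 26.6190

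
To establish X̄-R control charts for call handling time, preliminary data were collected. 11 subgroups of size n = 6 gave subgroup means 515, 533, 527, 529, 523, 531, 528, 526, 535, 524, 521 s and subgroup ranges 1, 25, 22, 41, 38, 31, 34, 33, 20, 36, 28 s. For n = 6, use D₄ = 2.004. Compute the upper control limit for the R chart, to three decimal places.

R̄ = (1 + 25 + 22 + 41 + 38 + 31 + 34 + 33 + 20 + 36 + 28) / 11 = 309.0000 / 11 = 28.0909
UCL_R = D₄·R̄ = 2.004 × 28.0909 = 56.2942

56.294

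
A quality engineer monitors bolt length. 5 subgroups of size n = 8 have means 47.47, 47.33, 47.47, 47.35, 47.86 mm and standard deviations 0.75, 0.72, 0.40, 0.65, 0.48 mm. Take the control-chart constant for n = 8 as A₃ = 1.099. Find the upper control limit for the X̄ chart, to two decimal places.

48.16

X̄̄ = (47.47 + 47.33 + 47.47 + 47.35 + 47.86) / 5 = 47.4960
s̄ = (0.75 + 0.72 + 0.40 + 0.65 + 0.48) / 5 = 0.6000
UCL = X̄̄ + A₃·s̄ = 47.4960 + 1.099 × 0.6000 = 48.1554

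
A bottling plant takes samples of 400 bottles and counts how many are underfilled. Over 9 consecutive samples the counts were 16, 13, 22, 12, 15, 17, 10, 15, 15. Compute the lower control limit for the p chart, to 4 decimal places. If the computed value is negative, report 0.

0.0090

p̄ = Σdᵢ / (k·n) = 135 / (9 × 400) = 0.03750
LCL = p̄ − 3·√(p̄(1−p̄)/n) = 0.03750 − 3 × 0.00950 = 0.00900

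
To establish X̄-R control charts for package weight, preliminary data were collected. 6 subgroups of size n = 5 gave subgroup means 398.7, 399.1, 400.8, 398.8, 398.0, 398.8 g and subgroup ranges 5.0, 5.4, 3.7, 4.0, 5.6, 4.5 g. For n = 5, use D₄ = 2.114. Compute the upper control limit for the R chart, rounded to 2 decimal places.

9.94

R̄ = (5.0 + 5.4 + 3.7 + 4.0 + 5.6 + 4.5) / 6 = 28.2000 / 6 = 4.7000
UCL_R = D₄·R̄ = 2.114 × 4.7000 = 9.9358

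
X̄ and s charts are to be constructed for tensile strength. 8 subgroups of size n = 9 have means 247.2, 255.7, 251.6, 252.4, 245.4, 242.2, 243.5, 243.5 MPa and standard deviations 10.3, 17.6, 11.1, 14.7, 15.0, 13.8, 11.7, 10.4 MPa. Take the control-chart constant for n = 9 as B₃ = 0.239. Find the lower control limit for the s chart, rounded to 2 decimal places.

3.12

s̄ = (10.3 + 17.6 + 11.1 + 14.7 + 15.0 + 13.8 + 11.7 + 10.4) / 8 = 13.0750
LCL_s = B₃·s̄ = 0.239 × 13.0750 = 3.1249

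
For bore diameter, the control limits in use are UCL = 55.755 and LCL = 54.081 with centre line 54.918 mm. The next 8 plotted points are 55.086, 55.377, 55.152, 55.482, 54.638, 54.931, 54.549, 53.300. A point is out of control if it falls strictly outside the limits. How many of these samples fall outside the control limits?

Compare each point to [54.081, 55.755]: sample 8 = 53.300 < LCL.

1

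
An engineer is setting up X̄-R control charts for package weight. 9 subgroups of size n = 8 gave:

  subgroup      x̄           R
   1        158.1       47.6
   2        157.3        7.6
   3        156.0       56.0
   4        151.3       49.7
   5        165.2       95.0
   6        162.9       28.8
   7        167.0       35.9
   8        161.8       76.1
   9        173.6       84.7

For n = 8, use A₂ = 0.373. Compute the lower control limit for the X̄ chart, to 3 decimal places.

X̄̄ = (158.1 + 157.3 + 156.0 + 151.3 + 165.2 + 162.9 + 167.0 + 161.8 + 173.6) / 9 = 1453.2000 / 9 = 161.4667
R̄ = (47.6 + 7.6 + 56.0 + 49.7 + 95.0 + 28.8 + 35.9 + 76.1 + 84.7) / 9 = 481.4000 / 9 = 53.4889
LCL = X̄̄ − A₂·R̄ = 161.4667 − 0.373 × 53.4889 = 141.5153

141.515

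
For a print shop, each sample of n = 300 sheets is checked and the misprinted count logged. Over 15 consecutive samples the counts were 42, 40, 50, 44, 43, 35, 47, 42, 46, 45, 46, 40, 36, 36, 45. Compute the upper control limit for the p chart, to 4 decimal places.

p̄ = Σdᵢ / (k·n) = 637 / (15 × 300) = 0.14156
UCL = p̄ + 3·√(p̄(1−p̄)/n) = 0.14156 + 3 × √(0.14156×0.85844/300) = 0.14156 + 3 × 0.02013 = 0.20193

0.2019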